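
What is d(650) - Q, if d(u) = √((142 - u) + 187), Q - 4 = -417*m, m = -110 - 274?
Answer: -160132 + I*√321 ≈ -1.6013e+5 + 17.916*I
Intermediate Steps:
m = -384
Q = 160132 (Q = 4 - 417*(-384) = 4 + 160128 = 160132)
d(u) = √(329 - u)
d(650) - Q = √(329 - 1*650) - 1*160132 = √(329 - 650) - 160132 = √(-321) - 160132 = I*√321 - 160132 = -160132 + I*√321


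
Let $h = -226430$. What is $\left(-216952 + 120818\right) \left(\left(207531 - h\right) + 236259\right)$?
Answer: $-64430929480$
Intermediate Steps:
$\left(-216952 + 120818\right) \left(\left(207531 - h\right) + 236259\right) = \left(-216952 + 120818\right) \left(\left(207531 - -226430\right) + 236259\right) = - 96134 \left(\left(207531 + 226430\right) + 236259\right) = - 96134 \left(433961 + 236259\right) = \left(-96134\right) 670220 = -64430929480$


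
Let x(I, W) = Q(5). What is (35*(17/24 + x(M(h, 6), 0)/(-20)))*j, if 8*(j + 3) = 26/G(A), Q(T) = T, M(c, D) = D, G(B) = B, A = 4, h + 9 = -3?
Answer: -13475/384 ≈ -35.091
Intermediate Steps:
h = -12 (h = -9 - 3 = -12)
x(I, W) = 5
j = -35/16 (j = -3 + (26/4)/8 = -3 + (26*(¼))/8 = -3 + (⅛)*(13/2) = -3 + 13/16 = -35/16 ≈ -2.1875)
(35*(17/24 + x(M(h, 6), 0)/(-20)))*j = (35*(17/24 + 5/(-20)))*(-35/16) = (35*(17*(1/24) + 5*(-1/20)))*(-35/16) = (35*(17/24 - ¼))*(-35/16) = (35*(11/24))*(-35/16) = (385/24)*(-35/16) = -13475/384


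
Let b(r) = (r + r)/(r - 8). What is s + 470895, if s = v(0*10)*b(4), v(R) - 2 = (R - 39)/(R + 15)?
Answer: 2354481/5 ≈ 4.7090e+5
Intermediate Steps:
b(r) = 2*r/(-8 + r) (b(r) = (2*r)/(-8 + r) = 2*r/(-8 + r))
v(R) = 2 + (-39 + R)/(15 + R) (v(R) = 2 + (R - 39)/(R + 15) = 2 + (-39 + R)/(15 + R))
s = 6/5 (s = (3*(-3 + 0*10)/(15 + 0*10))*(2*4/(-8 + 4)) = (3*(-3 + 0)/(15 + 0))*(2*4/(-4)) = (3*(-3)/15)*(2*4*(-¼)) = (3*(1/15)*(-3))*(-2) = -⅗*(-2) = 6/5 ≈ 1.2000)
s + 470895 = 6/5 + 470895 = 2354481/5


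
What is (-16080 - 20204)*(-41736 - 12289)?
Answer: 1960243100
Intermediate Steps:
(-16080 - 20204)*(-41736 - 12289) = -36284*(-54025) = 1960243100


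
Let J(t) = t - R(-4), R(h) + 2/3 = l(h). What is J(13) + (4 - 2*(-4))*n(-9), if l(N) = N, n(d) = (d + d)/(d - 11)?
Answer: 427/15 ≈ 28.467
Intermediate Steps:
n(d) = 2*d/(-11 + d) (n(d) = (2*d)/(-11 + d) = 2*d/(-11 + d))
R(h) = -2/3 + h
J(t) = 14/3 + t (J(t) = t - (-2/3 - 4) = t - 1*(-14/3) = t + 14/3 = 14/3 + t)
J(13) + (4 - 2*(-4))*n(-9) = (14/3 + 13) + (4 - 2*(-4))*(2*(-9)/(-11 - 9)) = 53/3 + (4 + 8)*(2*(-9)/(-20)) = 53/3 + 12*(2*(-9)*(-1/20)) = 53/3 + 12*(9/10) = 53/3 + 54/5 = 427/15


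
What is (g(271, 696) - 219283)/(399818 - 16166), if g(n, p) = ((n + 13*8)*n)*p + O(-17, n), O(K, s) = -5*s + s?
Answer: 70510633/383652 ≈ 183.79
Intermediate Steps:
O(K, s) = -4*s
g(n, p) = -4*n + n*p*(104 + n) (g(n, p) = ((n + 13*8)*n)*p - 4*n = ((n + 104)*n)*p - 4*n = ((104 + n)*n)*p - 4*n = (n*(104 + n))*p - 4*n = n*p*(104 + n) - 4*n = -4*n + n*p*(104 + n))
(g(271, 696) - 219283)/(399818 - 16166) = (271*(-4 + 104*696 + 271*696) - 219283)/(399818 - 16166) = (271*(-4 + 72384 + 188616) - 219283)/383652 = (271*260996 - 219283)*(1/383652) = (70729916 - 219283)*(1/383652) = 70510633*(1/383652) = 70510633/383652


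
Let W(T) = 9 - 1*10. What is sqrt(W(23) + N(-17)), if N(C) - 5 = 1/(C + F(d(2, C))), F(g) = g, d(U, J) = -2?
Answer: 5*sqrt(57)/19 ≈ 1.9868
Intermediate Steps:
W(T) = -1 (W(T) = 9 - 10 = -1)
N(C) = 5 + 1/(-2 + C) (N(C) = 5 + 1/(C - 2) = 5 + 1/(-2 + C))
sqrt(W(23) + N(-17)) = sqrt(-1 + (-9 + 5*(-17))/(-2 - 17)) = sqrt(-1 + (-9 - 85)/(-19)) = sqrt(-1 - 1/19*(-94)) = sqrt(-1 + 94/19) = sqrt(75/19) = 5*sqrt(57)/19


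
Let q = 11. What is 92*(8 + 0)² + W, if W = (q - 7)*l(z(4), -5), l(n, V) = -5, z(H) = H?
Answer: 5868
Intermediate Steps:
W = -20 (W = (11 - 7)*(-5) = 4*(-5) = -20)
92*(8 + 0)² + W = 92*(8 + 0)² - 20 = 92*8² - 20 = 92*64 - 20 = 5888 - 20 = 5868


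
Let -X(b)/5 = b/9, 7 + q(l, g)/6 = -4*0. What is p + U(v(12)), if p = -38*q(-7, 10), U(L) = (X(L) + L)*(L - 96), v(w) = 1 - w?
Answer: 19072/9 ≈ 2119.1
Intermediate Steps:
q(l, g) = -42 (q(l, g) = -42 + 6*(-4*0) = -42 + 6*0 = -42 + 0 = -42)
X(b) = -5*b/9
U(L) = 4*L*(-96 + L)/9 (U(L) = (-5*L/9 + L)*(L - 96) = (4*L/9)*(-96 + L) = 4*L*(-96 + L)/9)
p = 1596 (p = -38*(-42) = 1596)
p + U(v(12)) = 1596 + 4*(1 - 1*12)*(-96 + (1 - 1*12))/9 = 1596 + 4*(1 - 12)*(-96 + (1 - 12))/9 = 1596 + (4/9)*(-11)*(-96 - 11) = 1596 + (4/9)*(-11)*(-107) = 1596 + 4708/9 = 19072/9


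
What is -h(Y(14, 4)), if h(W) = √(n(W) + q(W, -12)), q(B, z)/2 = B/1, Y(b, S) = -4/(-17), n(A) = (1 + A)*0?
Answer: -2*√34/17 ≈ -0.68599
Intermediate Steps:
n(A) = 0
Y(b, S) = 4/17 (Y(b, S) = -4*(-1/17) = 4/17)
q(B, z) = 2*B (q(B, z) = 2*(B/1) = 2*(B*1) = 2*B)
h(W) = √2*√W (h(W) = √(0 + 2*W) = √(2*W) = √2*√W)
-h(Y(14, 4)) = -√2*√(4/17) = -√2*2*√17/17 = -2*√34/17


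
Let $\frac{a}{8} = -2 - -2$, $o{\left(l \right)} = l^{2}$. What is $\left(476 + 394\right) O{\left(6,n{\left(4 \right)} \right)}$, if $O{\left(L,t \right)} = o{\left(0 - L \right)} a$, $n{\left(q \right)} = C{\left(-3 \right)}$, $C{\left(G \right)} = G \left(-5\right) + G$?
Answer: $0$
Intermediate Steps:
$C{\left(G \right)} = - 4 G$ ($C{\left(G \right)} = - 5 G + G = - 4 G$)
$n{\left(q \right)} = 12$ ($n{\left(q \right)} = \left(-4\right) \left(-3\right) = 12$)
$a = 0$ ($a = 8 \left(-2 - -2\right) = 8 \left(-2 + 2\right) = 8 \cdot 0 = 0$)
$O{\left(L,t \right)} = 0$ ($O{\left(L,t \right)} = \left(0 - L\right)^{2} \cdot 0 = \left(- L\right)^{2} \cdot 0 = L^{2} \cdot 0 = 0$)
$\left(476 + 394\right) O{\left(6,n{\left(4 \right)} \right)} = \left(476 + 394\right) 0 = 870 \cdot 0 = 0$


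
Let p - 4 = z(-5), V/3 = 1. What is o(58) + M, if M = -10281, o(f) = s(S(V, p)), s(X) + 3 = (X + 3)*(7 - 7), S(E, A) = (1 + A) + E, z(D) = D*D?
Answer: -10284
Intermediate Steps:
z(D) = D²
V = 3 (V = 3*1 = 3)
p = 29 (p = 4 + (-5)² = 4 + 25 = 29)
S(E, A) = 1 + A + E
s(X) = -3 (s(X) = -3 + (X + 3)*(7 - 7) = -3 + (3 + X)*0 = -3 + 0 = -3)
o(f) = -3
o(58) + M = -3 - 10281 = -10284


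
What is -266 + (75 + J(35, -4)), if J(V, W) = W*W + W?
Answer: -179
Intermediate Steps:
J(V, W) = W + W² (J(V, W) = W² + W = W + W²)
-266 + (75 + J(35, -4)) = -266 + (75 - 4*(1 - 4)) = -266 + (75 - 4*(-3)) = -266 + (75 + 12) = -266 + 87 = -179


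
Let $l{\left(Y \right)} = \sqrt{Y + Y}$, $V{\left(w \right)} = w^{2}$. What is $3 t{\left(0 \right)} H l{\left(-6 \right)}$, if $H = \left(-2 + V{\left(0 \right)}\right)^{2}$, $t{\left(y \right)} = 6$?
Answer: $144 i \sqrt{3} \approx 249.42 i$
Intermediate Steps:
$H = 4$ ($H = \left(-2 + 0^{2}\right)^{2} = \left(-2 + 0\right)^{2} = \left(-2\right)^{2} = 4$)
$l{\left(Y \right)} = \sqrt{2} \sqrt{Y}$ ($l{\left(Y \right)} = \sqrt{2 Y} = \sqrt{2} \sqrt{Y}$)
$3 t{\left(0 \right)} H l{\left(-6 \right)} = 3 \cdot 6 \cdot 4 \sqrt{2} \sqrt{-6} = 18 \cdot 4 \sqrt{2} i \sqrt{6} = 72 \cdot 2 i \sqrt{3} = 144 i \sqrt{3}$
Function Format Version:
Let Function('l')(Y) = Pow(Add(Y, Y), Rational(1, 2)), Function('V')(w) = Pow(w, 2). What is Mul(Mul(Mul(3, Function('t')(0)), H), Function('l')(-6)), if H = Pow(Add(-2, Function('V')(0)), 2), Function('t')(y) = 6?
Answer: Mul(144, I, Pow(3, Rational(1, 2))) ≈ Mul(249.42, I)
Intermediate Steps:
H = 4 (H = Pow(Add(-2, Pow(0, 2)), 2) = Pow(Add(-2, 0), 2) = Pow(-2, 2) = 4)
Function('l')(Y) = Mul(Pow(2, Rational(1, 2)), Pow(Y, Rational(1, 2))) (Function('l')(Y) = Pow(Mul(2, Y), Rational(1, 2)) = Mul(Pow(2, Rational(1, 2)), Pow(Y, Rational(1, 2))))
Mul(Mul(Mul(3, Function('t')(0)), H), Function('l')(-6)) = Mul(Mul(Mul(3, 6), 4), Mul(Pow(2, Rational(1, 2)), Pow(-6, Rational(1, 2)))) = Mul(Mul(18, 4), Mul(Pow(2, Rational(1, 2)), Mul(I, Pow(6, Rational(1, 2))))) = Mul(72, Mul(2, I, Pow(3, Rational(1, 2)))) = Mul(144, I, Pow(3, Rational(1, 2)))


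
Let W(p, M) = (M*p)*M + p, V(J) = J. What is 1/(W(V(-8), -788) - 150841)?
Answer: -1/5118401 ≈ -1.9537e-7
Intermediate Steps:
W(p, M) = p + p*M² (W(p, M) = p*M² + p = p + p*M²)
1/(W(V(-8), -788) - 150841) = 1/(-8*(1 + (-788)²) - 150841) = 1/(-8*(1 + 620944) - 150841) = 1/(-8*620945 - 150841) = 1/(-4967560 - 150841) = 1/(-5118401) = -1/5118401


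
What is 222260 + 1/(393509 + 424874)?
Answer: 181893805581/818383 ≈ 2.2226e+5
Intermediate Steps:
222260 + 1/(393509 + 424874) = 222260 + 1/818383 = 181893805581/818383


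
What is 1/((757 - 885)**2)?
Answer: 1/16384 ≈ 6.1035e-5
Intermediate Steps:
1/((757 - 885)**2) = 1/((-128)**2) = 1/16384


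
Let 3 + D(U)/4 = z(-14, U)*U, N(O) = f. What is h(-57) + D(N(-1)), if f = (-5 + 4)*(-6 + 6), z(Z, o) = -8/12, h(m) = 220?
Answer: 208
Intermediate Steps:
z(Z, o) = -2/3 (z(Z, o) = -8*1/12 = -2/3)
f = 0 (f = -1*0 = 0)
N(O) = 0
D(U) = -12 - 8*U/3 (D(U) = -12 + 4*(-2*U/3) = -12 - 8*U/3)
h(-57) + D(N(-1)) = 220 + (-12 - 8/3*0) = 220 + (-12 + 0) = 220 - 12 = 208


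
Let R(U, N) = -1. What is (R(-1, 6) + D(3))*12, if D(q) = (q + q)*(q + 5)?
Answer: 564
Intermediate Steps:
D(q) = 2*q*(5 + q) (D(q) = (2*q)*(5 + q) = 2*q*(5 + q))
(R(-1, 6) + D(3))*12 = (-1 + 2*3*(5 + 3))*12 = (-1 + 2*3*8)*12 = (-1 + 48)*12 = 47*12 = 564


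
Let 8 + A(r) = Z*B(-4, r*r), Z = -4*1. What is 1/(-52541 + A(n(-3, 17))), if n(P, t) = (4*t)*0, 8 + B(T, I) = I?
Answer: -1/52517 ≈ -1.9041e-5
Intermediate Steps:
B(T, I) = -8 + I
Z = -4
n(P, t) = 0
A(r) = 24 - 4*r**2 (A(r) = -8 - 4*(-8 + r*r) = -8 - 4*(-8 + r**2) = -8 + (32 - 4*r**2) = 24 - 4*r**2)
1/(-52541 + A(n(-3, 17))) = 1/(-52541 + (24 - 4*0**2)) = 1/(-52541 + (24 - 4*0)) = 1/(-52541 + (24 + 0)) = 1/(-52541 + 24) = 1/(-52517) = -1/52517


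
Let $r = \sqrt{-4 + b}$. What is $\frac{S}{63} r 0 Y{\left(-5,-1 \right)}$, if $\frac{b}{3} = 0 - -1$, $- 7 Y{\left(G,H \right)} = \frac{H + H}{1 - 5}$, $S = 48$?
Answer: $0$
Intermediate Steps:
$Y{\left(G,H \right)} = \frac{H}{14}$ ($Y{\left(G,H \right)} = - \frac{\left(H + H\right) \frac{1}{1 - 5}}{7} = - \frac{2 H \frac{1}{-4}}{7} = - \frac{2 H \left(- \frac{1}{4}\right)}{7} = - \frac{\left(- \frac{1}{2}\right) H}{7} = \frac{H}{14}$)
$b = 3$ ($b = 3 \left(0 - -1\right) = 3 \left(0 + 1\right) = 3 \cdot 1 = 3$)
$r = i$ ($r = \sqrt{-4 + 3} = \sqrt{-1} = i \approx 1.0 i$)
$\frac{S}{63} r 0 Y{\left(-5,-1 \right)} = \frac{48}{63} i 0 \cdot \frac{1}{14} \left(-1\right) = 48 \cdot \frac{1}{63} \cdot 0 \left(- \frac{1}{14}\right) = \frac{16}{21} \cdot 0 = 0$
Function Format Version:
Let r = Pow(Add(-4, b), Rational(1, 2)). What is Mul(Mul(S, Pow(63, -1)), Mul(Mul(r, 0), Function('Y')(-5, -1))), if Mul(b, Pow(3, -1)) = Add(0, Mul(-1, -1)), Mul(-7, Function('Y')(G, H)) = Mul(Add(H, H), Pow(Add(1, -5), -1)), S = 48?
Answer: 0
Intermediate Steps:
Function('Y')(G, H) = Mul(Rational(1, 14), H) (Function('Y')(G, H) = Mul(Rational(-1, 7), Mul(Add(H, H), Pow(Add(1, -5), -1))) = Mul(Rational(-1, 7), Mul(Mul(2, H), Pow(-4, -1))) = Mul(Rational(-1, 7), Mul(Mul(2, H), Rational(-1, 4))) = Mul(Rational(-1, 7), Mul(Rational(-1, 2), H)) = Mul(Rational(1, 14), H))
b = 3 (b = Mul(3, Add(0, Mul(-1, -1))) = Mul(3, Add(0, 1)) = Mul(3, 1) = 3)
r = I (r = Pow(Add(-4, 3), Rational(1, 2)) = Pow(-1, Rational(1, 2)) = I ≈ Mul(1.0000, I))
Mul(Mul(S, Pow(63, -1)), Mul(Mul(r, 0), Function('Y')(-5, -1))) = Mul(Mul(48, Pow(63, -1)), Mul(Mul(I, 0), Mul(Rational(1, 14), -1))) = Mul(Mul(48, Rational(1, 63)), Mul(0, Rational(-1, 14))) = Mul(Rational(16, 21), 0) = 0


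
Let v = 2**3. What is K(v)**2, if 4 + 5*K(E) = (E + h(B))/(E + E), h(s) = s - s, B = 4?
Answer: 49/100 ≈ 0.49000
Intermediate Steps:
h(s) = 0
v = 8
K(E) = -7/10 (K(E) = -4/5 + ((E + 0)/(E + E))/5 = -4/5 + (E/((2*E)))/5 = -4/5 + (E*(1/(2*E)))/5 = -4/5 + (1/5)*(1/2) = -4/5 + 1/10 = -7/10)
K(v)**2 = (-7/10)**2 = 49/100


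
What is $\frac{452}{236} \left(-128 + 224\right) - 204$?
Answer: $- \frac{1188}{59} \approx -20.136$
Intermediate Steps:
$\frac{452}{236} \left(-128 + 224\right) - 204 = 452 \cdot \frac{1}{236} \cdot 96 - 204 = \frac{113}{59} \cdot 96 - 204 = \frac{10848}{59} - 204 = - \frac{1188}{59}$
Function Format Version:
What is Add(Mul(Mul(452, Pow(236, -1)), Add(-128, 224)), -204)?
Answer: Rational(-1188, 59) ≈ -20.136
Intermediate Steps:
Add(Mul(Mul(452, Pow(236, -1)), Add(-128, 224)), -204) = Add(Mul(Mul(452, Rational(1, 236)), 96), -204) = Add(Mul(Rational(113, 59), 96), -204) = Add(Rational(10848, 59), -204) = Rational(-1188, 59)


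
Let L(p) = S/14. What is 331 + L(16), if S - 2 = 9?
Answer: 4645/14 ≈ 331.79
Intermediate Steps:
S = 11 (S = 2 + 9 = 11)
L(p) = 11/14
331 + L(16) = 331 + 11/14 = 4645/14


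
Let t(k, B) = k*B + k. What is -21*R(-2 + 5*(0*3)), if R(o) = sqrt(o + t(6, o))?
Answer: -42*I*sqrt(2) ≈ -59.397*I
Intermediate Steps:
t(k, B) = k + B*k (t(k, B) = B*k + k = k + B*k)
R(o) = sqrt(6 + 7*o) (R(o) = sqrt(o + 6*(1 + o)) = sqrt(o + (6 + 6*o)) = sqrt(6 + 7*o))
-21*R(-2 + 5*(0*3)) = -21*sqrt(6 + 7*(-2 + 5*(0*3))) = -21*sqrt(6 + 7*(-2 + 5*0)) = -21*sqrt(6 + 7*(-2 + 0)) = -21*sqrt(6 + 7*(-2)) = -21*sqrt(6 - 14) = -42*I*sqrt(2)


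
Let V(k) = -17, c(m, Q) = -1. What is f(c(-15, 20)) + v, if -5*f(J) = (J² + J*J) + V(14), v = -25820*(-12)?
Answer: 309843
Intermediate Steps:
v = 309840 (v = -2582*(-120) = 309840)
f(J) = 17/5 - 2*J²/5 (f(J) = -((J² + J*J) - 17)/5 = -((J² + J²) - 17)/5 = -(2*J² - 17)/5 = -(-17 + 2*J²)/5 = 17/5 - 2*J²/5)
f(c(-15, 20)) + v = (17/5 - ⅖*(-1)²) + 309840 = (17/5 - ⅖*1) + 309840 = (17/5 - ⅖) + 309840 = 3 + 309840 = 309843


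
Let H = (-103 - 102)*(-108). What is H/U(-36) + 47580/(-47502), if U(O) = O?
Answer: -375145/609 ≈ -616.00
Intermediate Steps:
H = 22140 (H = -205*(-108) = 22140)
H/U(-36) + 47580/(-47502) = 22140/(-36) + 47580/(-47502) = 22140*(-1/36) + 47580*(-1/47502) = -615 - 610/609 = -375145/609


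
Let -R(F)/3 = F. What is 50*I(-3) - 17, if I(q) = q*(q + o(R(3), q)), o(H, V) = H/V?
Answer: -17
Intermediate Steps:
R(F) = -3*F
I(q) = q*(q - 9/q) (I(q) = q*(q + (-3*3)/q) = q*(q - 9/q))
50*I(-3) - 17 = 50*(-9 + (-3)²) - 17 = 50*(-9 + 9) - 17 = 50*0 - 17 = 0 - 17 = -17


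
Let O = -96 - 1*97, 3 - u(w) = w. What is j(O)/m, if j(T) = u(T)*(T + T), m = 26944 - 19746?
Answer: -37828/3599 ≈ -10.511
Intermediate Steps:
u(w) = 3 - w
m = 7198
O = -193 (O = -96 - 97 = -193)
j(T) = 2*T*(3 - T) (j(T) = (3 - T)*(T + T) = (3 - T)*(2*T) = 2*T*(3 - T))
j(O)/m = (2*(-193)*(3 - 1*(-193)))/7198 = (2*(-193)*(3 + 193))*(1/7198) = (2*(-193)*196)*(1/7198) = -75656*1/7198 = -37828/3599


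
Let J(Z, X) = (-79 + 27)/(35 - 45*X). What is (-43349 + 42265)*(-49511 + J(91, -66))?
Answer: 161278177988/3005 ≈ 5.3670e+7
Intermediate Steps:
J(Z, X) = -52/(35 - 45*X)
(-43349 + 42265)*(-49511 + J(91, -66)) = (-43349 + 42265)*(-49511 + 52/(5*(-7 + 9*(-66)))) = -1084*(-49511 + 52/(5*(-7 - 594))) = -1084*(-49511 + (52/5)/(-601)) = -1084*(-49511 + (52/5)*(-1/601)) = -1084*(-49511 - 52/3005) = -1084*(-148780607/3005) = 161278177988/3005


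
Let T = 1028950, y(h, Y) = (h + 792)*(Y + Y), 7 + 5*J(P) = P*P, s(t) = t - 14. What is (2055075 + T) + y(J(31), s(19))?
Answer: 3093853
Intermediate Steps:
s(t) = -14 + t
J(P) = -7/5 + P²/5 (J(P) = -7/5 + (P*P)/5 = -7/5 + P²/5)
y(h, Y) = 2*Y*(792 + h) (y(h, Y) = (792 + h)*(2*Y) = 2*Y*(792 + h))
(2055075 + T) + y(J(31), s(19)) = (2055075 + 1028950) + 2*(-14 + 19)*(792 + (-7/5 + (⅕)*31²)) = 3084025 + 2*5*(792 + (-7/5 + (⅕)*961)) = 3084025 + 2*5*(792 + (-7/5 + 961/5)) = 3084025 + 2*5*(792 + 954/5) = 3084025 + 2*5*(4914/5) = 3084025 + 9828 = 3093853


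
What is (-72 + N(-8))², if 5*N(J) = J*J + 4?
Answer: 85264/25 ≈ 3410.6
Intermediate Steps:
N(J) = ⅘ + J²/5 (N(J) = (J*J + 4)/5 = (J² + 4)/5 = (4 + J²)/5 = ⅘ + J²/5)
(-72 + N(-8))² = (-72 + (⅘ + (⅕)*(-8)²))² = (-72 + (⅘ + (⅕)*64))² = (-72 + (⅘ + 64/5))² = (-72 + 68/5)² = (-292/5)² = 85264/25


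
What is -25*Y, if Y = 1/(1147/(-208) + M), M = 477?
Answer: -5200/98069 ≈ -0.053024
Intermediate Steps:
Y = 208/98069 (Y = 1/(1147/(-208) + 477) = 1/(1147*(-1/208) + 477) = 1/(-1147/208 + 477) = 1/(98069/208) = 208/98069 ≈ 0.0021210)
-25*Y = -25*208/98069 = -5200/98069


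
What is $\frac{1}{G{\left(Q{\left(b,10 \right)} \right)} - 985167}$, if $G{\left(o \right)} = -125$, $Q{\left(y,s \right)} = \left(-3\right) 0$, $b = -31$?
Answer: $- \frac{1}{985292} \approx -1.0149 \cdot 10^{-6}$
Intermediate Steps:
$Q{\left(y,s \right)} = 0$
$\frac{1}{G{\left(Q{\left(b,10 \right)} \right)} - 985167} = \frac{1}{-125 - 985167} = \frac{1}{-985292} = - \frac{1}{985292}$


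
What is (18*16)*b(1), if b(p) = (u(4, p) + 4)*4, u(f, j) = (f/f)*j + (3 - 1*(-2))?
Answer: 11520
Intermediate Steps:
u(f, j) = 5 + j (u(f, j) = 1*j + (3 + 2) = j + 5 = 5 + j)
b(p) = 36 + 4*p (b(p) = ((5 + p) + 4)*4 = (9 + p)*4 = 36 + 4*p)
(18*16)*b(1) = (18*16)*(36 + 4*1) = 288*(36 + 4) = 288*40 = 11520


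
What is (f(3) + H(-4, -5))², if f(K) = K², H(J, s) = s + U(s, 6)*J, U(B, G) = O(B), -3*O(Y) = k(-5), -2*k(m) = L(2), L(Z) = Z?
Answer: 64/9 ≈ 7.1111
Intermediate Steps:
k(m) = -1 (k(m) = -½*2 = -1)
O(Y) = ⅓ (O(Y) = -⅓*(-1) = ⅓)
U(B, G) = ⅓
H(J, s) = s + J/3
(f(3) + H(-4, -5))² = (3² + (-5 + (⅓)*(-4)))² = (9 + (-5 - 4/3))² = (9 - 19/3)² = (8/3)² = 64/9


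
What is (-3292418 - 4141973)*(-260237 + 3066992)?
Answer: -20866514111205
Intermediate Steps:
(-3292418 - 4141973)*(-260237 + 3066992) = -7434391*2806755 = -20866514111205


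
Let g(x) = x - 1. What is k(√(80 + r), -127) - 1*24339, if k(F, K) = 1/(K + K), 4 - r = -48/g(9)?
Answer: -6182107/254 ≈ -24339.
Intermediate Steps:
g(x) = -1 + x
r = 10 (r = 4 - (-48)/(-1 + 9) = 4 - (-48)/8 = 4 - 1*(-6) = 4 + 6 = 10)
k(F, K) = 1/(2*K)
k(√(80 + r), -127) - 1*24339 = (½)/(-127) - 1*24339 = (½)*(-1/127) - 24339 = -1/254 - 24339 = -6182107/254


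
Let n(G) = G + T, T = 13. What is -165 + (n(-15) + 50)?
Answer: -117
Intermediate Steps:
n(G) = 13 + G (n(G) = G + 13 = 13 + G)
-165 + (n(-15) + 50) = -165 + ((13 - 15) + 50) = -165 + (-2 + 50) = -165 + 48 = -117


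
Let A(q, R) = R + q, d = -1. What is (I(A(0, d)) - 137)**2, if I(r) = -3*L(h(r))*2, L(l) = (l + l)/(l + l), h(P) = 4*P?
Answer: 20449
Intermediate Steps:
L(l) = 1 (L(l) = (2*l)/((2*l)) = (2*l)*(1/(2*l)) = 1)
I(r) = -6 (I(r) = -3*1*2 = -3*2 = -6)
(I(A(0, d)) - 137)**2 = (-6 - 137)**2 = (-143)**2 = 20449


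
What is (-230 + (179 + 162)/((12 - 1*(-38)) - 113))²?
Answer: 219958561/3969 ≈ 55419.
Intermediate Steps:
(-230 + (179 + 162)/((12 - 1*(-38)) - 113))² = (-230 + 341/((12 + 38) - 113))² = (-230 + 341/(50 - 113))² = (-230 + 341/(-63))² = (-230 + 341*(-1/63))² = (-230 - 341/63)² = (-14831/63)² = 219958561/3969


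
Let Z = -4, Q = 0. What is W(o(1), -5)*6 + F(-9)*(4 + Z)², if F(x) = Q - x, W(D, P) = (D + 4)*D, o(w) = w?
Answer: 30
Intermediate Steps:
W(D, P) = D*(4 + D) (W(D, P) = (4 + D)*D = D*(4 + D))
F(x) = -x (F(x) = 0 - x = -x)
W(o(1), -5)*6 + F(-9)*(4 + Z)² = (1*(4 + 1))*6 + (-1*(-9))*(4 - 4)² = (1*5)*6 + 9*0² = 5*6 + 9*0 = 30 + 0 = 30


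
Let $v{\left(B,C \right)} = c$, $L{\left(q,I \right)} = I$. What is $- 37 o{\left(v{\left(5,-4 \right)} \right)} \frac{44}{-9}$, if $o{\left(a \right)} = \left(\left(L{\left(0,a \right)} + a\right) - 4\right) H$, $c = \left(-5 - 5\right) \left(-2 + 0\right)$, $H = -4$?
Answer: $-26048$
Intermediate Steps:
$c = 20$ ($c = \left(-10\right) \left(-2\right) = 20$)
$v{\left(B,C \right)} = 20$
$o{\left(a \right)} = 16 - 8 a$ ($o{\left(a \right)} = \left(\left(a + a\right) - 4\right) \left(-4\right) = \left(2 a - 4\right) \left(-4\right) = \left(-4 + 2 a\right) \left(-4\right) = 16 - 8 a$)
$- 37 o{\left(v{\left(5,-4 \right)} \right)} \frac{44}{-9} = - 37 \left(16 - 160\right) \frac{44}{-9} = - 37 \left(16 - 160\right) 44 \left(- \frac{1}{9}\right) = \left(-37\right) \left(-144\right) \left(- \frac{44}{9}\right) = 5328 \left(- \frac{44}{9}\right) = -26048$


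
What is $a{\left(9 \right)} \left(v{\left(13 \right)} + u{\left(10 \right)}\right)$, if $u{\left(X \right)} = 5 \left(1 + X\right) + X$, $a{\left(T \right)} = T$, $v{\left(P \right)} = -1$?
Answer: $576$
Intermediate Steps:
$u{\left(X \right)} = 5 + 6 X$ ($u{\left(X \right)} = \left(5 + 5 X\right) + X = 5 + 6 X$)
$a{\left(9 \right)} \left(v{\left(13 \right)} + u{\left(10 \right)}\right) = 9 \left(-1 + \left(5 + 6 \cdot 10\right)\right) = 9 \left(-1 + \left(5 + 60\right)\right) = 9 \left(-1 + 65\right) = 9 \cdot 64 = 576$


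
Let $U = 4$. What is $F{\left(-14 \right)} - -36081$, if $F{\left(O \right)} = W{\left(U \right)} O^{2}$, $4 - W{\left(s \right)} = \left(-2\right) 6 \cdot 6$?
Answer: $50977$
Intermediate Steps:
$W{\left(s \right)} = 76$ ($W{\left(s \right)} = 4 - \left(-2\right) 6 \cdot 6 = 4 - \left(-12\right) 6 = 4 - -72 = 4 + 72 = 76$)
$F{\left(O \right)} = 76 O^{2}$
$F{\left(-14 \right)} - -36081 = 76 \left(-14\right)^{2} - -36081 = 76 \cdot 196 + 36081 = 14896 + 36081 = 50977$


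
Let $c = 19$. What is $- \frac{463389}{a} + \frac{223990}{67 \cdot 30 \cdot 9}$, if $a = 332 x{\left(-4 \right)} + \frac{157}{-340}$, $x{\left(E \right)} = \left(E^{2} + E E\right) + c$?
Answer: $- \frac{156067199863}{10413911907} \approx -14.986$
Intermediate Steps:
$x{\left(E \right)} = 19 + 2 E^{2}$ ($x{\left(E \right)} = \left(E^{2} + E E\right) + 19 = \left(E^{2} + E^{2}\right) + 19 = 2 E^{2} + 19 = 19 + 2 E^{2}$)
$a = \frac{5756723}{340}$ ($a = 332 \left(19 + 2 \left(-4\right)^{2}\right) + \frac{157}{-340} = 332 \left(19 + 2 \cdot 16\right) + 157 \left(- \frac{1}{340}\right) = 332 \left(19 + 32\right) - \frac{157}{340} = 332 \cdot 51 - \frac{157}{340} = 16932 - \frac{157}{340} = \frac{5756723}{340} \approx 16932.0$)
$- \frac{463389}{a} + \frac{223990}{67 \cdot 30 \cdot 9} = - \frac{463389}{\frac{5756723}{340}} + \frac{223990}{67 \cdot 30 \cdot 9} = \left(-463389\right) \frac{340}{5756723} + \frac{223990}{2010 \cdot 9} = - \frac{157552260}{5756723} + \frac{223990}{18090} = - \frac{157552260}{5756723} + 223990 \cdot \frac{1}{18090} = - \frac{157552260}{5756723} + \frac{22399}{1809} = - \frac{156067199863}{10413911907}$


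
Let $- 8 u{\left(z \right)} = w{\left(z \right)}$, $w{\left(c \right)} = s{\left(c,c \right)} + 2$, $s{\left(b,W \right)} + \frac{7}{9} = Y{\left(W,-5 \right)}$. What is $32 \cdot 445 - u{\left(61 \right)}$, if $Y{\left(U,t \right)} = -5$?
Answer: $\frac{512623}{36} \approx 14240.0$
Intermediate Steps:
$s{\left(b,W \right)} = - \frac{52}{9}$ ($s{\left(b,W \right)} = - \frac{7}{9} - 5 = - \frac{52}{9}$)
$w{\left(c \right)} = - \frac{34}{9}$ ($w{\left(c \right)} = - \frac{52}{9} + 2 = - \frac{34}{9}$)
$u{\left(z \right)} = \frac{17}{36}$ ($u{\left(z \right)} = \left(- \frac{1}{8}\right) \left(- \frac{34}{9}\right) = \frac{17}{36}$)
$32 \cdot 445 - u{\left(61 \right)} = 32 \cdot 445 - \frac{17}{36} = 14240 - \frac{17}{36} = \frac{512623}{36}$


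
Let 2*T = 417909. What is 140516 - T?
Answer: -136877/2 ≈ -68439.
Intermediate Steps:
T = 417909/2 (T = (½)*417909 = 417909/2 ≈ 2.0895e+5)
140516 - T = 140516 - 1*417909/2 = 140516 - 417909/2 = -136877/2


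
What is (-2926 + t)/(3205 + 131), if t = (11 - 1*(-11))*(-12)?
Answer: -1595/1668 ≈ -0.95623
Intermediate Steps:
t = -264 (t = (11 + 11)*(-12) = 22*(-12) = -264)
(-2926 + t)/(3205 + 131) = (-2926 - 264)/(3205 + 131) = -3190/3336 = -3190*1/3336 = -1595/1668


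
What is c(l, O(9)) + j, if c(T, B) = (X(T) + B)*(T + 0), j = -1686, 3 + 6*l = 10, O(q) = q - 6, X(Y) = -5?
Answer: -5065/3 ≈ -1688.3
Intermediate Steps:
O(q) = -6 + q
l = 7/6 (l = -½ + (⅙)*10 = -½ + 5/3 = 7/6 ≈ 1.1667)
c(T, B) = T*(-5 + B) (c(T, B) = (-5 + B)*(T + 0) = (-5 + B)*T = T*(-5 + B))
c(l, O(9)) + j = 7*(-5 + (-6 + 9))/6 - 1686 = 7*(-5 + 3)/6 - 1686 = (7/6)*(-2) - 1686 = -7/3 - 1686 = -5065/3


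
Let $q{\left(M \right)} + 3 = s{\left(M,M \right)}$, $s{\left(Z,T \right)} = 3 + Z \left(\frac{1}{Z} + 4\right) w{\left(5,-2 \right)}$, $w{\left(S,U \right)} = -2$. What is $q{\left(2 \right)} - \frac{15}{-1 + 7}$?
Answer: $- \frac{41}{2} \approx -20.5$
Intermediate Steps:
$s{\left(Z,T \right)} = 3 - 2 Z \left(4 + \frac{1}{Z}\right)$ ($s{\left(Z,T \right)} = 3 + Z \left(\frac{1}{Z} + 4\right) \left(-2\right) = 3 + Z \left(4 + \frac{1}{Z}\right) \left(-2\right) = 3 - 2 Z \left(4 + \frac{1}{Z}\right)$)
$q{\left(M \right)} = -2 - 8 M$ ($q{\left(M \right)} = -3 - \left(-1 + 8 M\right) = -2 - 8 M$)
$q{\left(2 \right)} - \frac{15}{-1 + 7} = \left(-2 - 16\right) - \frac{15}{-1 + 7} = \left(-2 - 16\right) - \frac{15}{6} = -18 - \frac{5}{2} = - \frac{41}{2}$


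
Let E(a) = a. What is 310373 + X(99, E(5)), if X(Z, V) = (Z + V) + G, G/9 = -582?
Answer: 305239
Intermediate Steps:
G = -5238 (G = 9*(-582) = -5238)
X(Z, V) = -5238 + V + Z (X(Z, V) = (Z + V) - 5238 = (V + Z) - 5238 = -5238 + V + Z)
310373 + X(99, E(5)) = 310373 + (-5238 + 5 + 99) = 310373 - 5134 = 305239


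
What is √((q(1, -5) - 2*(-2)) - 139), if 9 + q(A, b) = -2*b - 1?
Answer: 3*I*√15 ≈ 11.619*I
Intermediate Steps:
q(A, b) = -10 - 2*b (q(A, b) = -9 + (-2*b - 1) = -9 + (-1 - 2*b) = -10 - 2*b)
√((q(1, -5) - 2*(-2)) - 139) = √(((-10 - 2*(-5)) - 2*(-2)) - 139) = √(((-10 + 10) + 4) - 139) = √((0 + 4) - 139) = √(4 - 139) = √(-135) = 3*I*√15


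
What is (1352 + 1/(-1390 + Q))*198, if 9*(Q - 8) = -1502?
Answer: 1865840229/6970 ≈ 2.6770e+5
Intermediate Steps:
Q = -1430/9 (Q = 8 + (⅑)*(-1502) = 8 - 1502/9 = -1430/9 ≈ -158.89)
(1352 + 1/(-1390 + Q))*198 = (1352 + 1/(-1390 - 1430/9))*198 = (1352 + 1/(-13940/9))*198 = (1352 - 9/13940)*198 = (18846871/13940)*198 = 1865840229/6970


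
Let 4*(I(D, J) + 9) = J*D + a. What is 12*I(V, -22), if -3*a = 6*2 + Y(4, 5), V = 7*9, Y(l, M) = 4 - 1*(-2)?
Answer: -4284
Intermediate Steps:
Y(l, M) = 6 (Y(l, M) = 4 + 2 = 6)
V = 63
a = -6 (a = -(6*2 + 6)/3 = -(12 + 6)/3 = -⅓*18 = -6)
I(D, J) = -21/2 + D*J/4 (I(D, J) = -9 + (J*D - 6)/4 = -9 + (D*J - 6)/4 = -9 + (-6 + D*J)/4 = -9 + (-3/2 + D*J/4) = -21/2 + D*J/4)
12*I(V, -22) = 12*(-21/2 + (¼)*63*(-22)) = 12*(-21/2 - 693/2) = 12*(-357) = -4284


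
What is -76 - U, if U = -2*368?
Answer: 660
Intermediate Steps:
U = -736
-76 - U = -76 - 1*(-736) = -76 + 736 = 660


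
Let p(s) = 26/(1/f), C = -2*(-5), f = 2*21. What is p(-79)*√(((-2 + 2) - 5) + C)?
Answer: 1092*√5 ≈ 2441.8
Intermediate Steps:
f = 42
C = 10
p(s) = 1092 (p(s) = 26/(1/42) = 26*42 = 1092)
p(-79)*√(((-2 + 2) - 5) + C) = 1092*√(((-2 + 2) - 5) + 10) = 1092*√((0 - 5) + 10) = 1092*√(-5 + 10) = 1092*√5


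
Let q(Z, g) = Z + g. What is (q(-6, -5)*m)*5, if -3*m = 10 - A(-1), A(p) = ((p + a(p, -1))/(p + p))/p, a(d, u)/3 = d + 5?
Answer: 165/2 ≈ 82.500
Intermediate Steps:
a(d, u) = 15 + 3*d (a(d, u) = 3*(d + 5) = 3*(5 + d) = 15 + 3*d)
A(p) = (15 + 4*p)/(2*p²) (A(p) = ((p + (15 + 3*p))/(p + p))/p = ((15 + 4*p)/((2*p)))/p = ((15 + 4*p)*(1/(2*p)))/p = ((15 + 4*p)/(2*p))/p = (15 + 4*p)/(2*p²))
m = -3/2 (m = -(10 - (15 + 4*(-1))/(2*(-1)²))/3 = -(10 - (15 - 4)/2)/3 = -(10 - 11/2)/3 = -⅓*9/2 = -3/2 ≈ -1.5000)
(q(-6, -5)*m)*5 = ((-6 - 5)*(-3/2))*5 = -11*(-3/2)*5 = (33/2)*5 = 165/2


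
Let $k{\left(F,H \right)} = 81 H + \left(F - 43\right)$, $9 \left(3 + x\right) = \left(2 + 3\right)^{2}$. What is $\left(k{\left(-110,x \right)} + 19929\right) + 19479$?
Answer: $39237$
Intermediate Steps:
$x = - \frac{2}{9}$ ($x = -3 + \frac{\left(2 + 3\right)^{2}}{9} = -3 + \frac{5^{2}}{9} = -3 + \frac{1}{9} \cdot 25 = -3 + \frac{25}{9} = - \frac{2}{9} \approx -0.22222$)
$k{\left(F,H \right)} = -43 + F + 81 H$ ($k{\left(F,H \right)} = 81 H + \left(-43 + F\right) = -43 + F + 81 H$)
$\left(k{\left(-110,x \right)} + 19929\right) + 19479 = \left(\left(-43 - 110 + 81 \left(- \frac{2}{9}\right)\right) + 19929\right) + 19479 = \left(\left(-43 - 110 - 18\right) + 19929\right) + 19479 = \left(-171 + 19929\right) + 19479 = 19758 + 19479 = 39237$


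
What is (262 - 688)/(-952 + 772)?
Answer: 71/30 ≈ 2.3667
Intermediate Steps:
(262 - 688)/(-952 + 772) = -426/(-180) = -426*(-1/180) = 71/30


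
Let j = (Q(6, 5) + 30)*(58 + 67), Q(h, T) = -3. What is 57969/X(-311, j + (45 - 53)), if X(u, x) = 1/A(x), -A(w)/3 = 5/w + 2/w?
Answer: -173907/481 ≈ -361.55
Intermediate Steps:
A(w) = -21/w (A(w) = -3*(5/w + 2/w) = -21/w)
j = 3375 (j = (-3 + 30)*(58 + 67) = 27*125 = 3375)
X(u, x) = -x/21 (X(u, x) = 1/(-21/x) = -x/21)
57969/X(-311, j + (45 - 53)) = 57969/((-(3375 + (45 - 53))/21)) = 57969/((-(3375 - 8)/21)) = 57969/((-1/21*3367)) = 57969/(-481/3) = 57969*(-3/481) = -173907/481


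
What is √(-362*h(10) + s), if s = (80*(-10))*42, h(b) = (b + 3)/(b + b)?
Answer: I*√3383530/10 ≈ 183.94*I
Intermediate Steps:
h(b) = (3 + b)/(2*b) (h(b) = (3 + b)/((2*b)) = (3 + b)*(1/(2*b)) = (3 + b)/(2*b))
s = -33600 (s = -800*42 = -33600)
√(-362*h(10) + s) = √(-181*(3 + 10)/10 - 33600) = √(-181*13/10 - 33600) = √(-362*13/20 - 33600) = √(-2353/10 - 33600) = √(-338353/10) = I*√3383530/10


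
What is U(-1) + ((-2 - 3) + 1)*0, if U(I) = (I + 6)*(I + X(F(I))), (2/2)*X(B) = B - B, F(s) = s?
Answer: -5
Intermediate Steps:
X(B) = 0 (X(B) = B - B = 0)
U(I) = I*(6 + I) (U(I) = (I + 6)*(I + 0) = (6 + I)*I = I*(6 + I))
U(-1) + ((-2 - 3) + 1)*0 = -(6 - 1) + ((-2 - 3) + 1)*0 = -1*5 + (-5 + 1)*0 = -5 - 4*0 = -5 + 0 = -5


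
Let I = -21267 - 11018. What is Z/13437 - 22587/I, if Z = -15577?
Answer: -199401926/433813545 ≈ -0.45965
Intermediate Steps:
I = -32285
Z/13437 - 22587/I = -15577/13437 - 22587/(-32285) = -15577*1/13437 - 22587*(-1/32285) = -15577/13437 + 22587/32285 = -199401926/433813545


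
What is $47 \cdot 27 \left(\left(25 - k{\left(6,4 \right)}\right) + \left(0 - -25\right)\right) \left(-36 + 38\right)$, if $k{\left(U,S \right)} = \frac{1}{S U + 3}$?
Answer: $126806$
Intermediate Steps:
$k{\left(U,S \right)} = \frac{1}{3 + S U}$
$47 \cdot 27 \left(\left(25 - k{\left(6,4 \right)}\right) + \left(0 - -25\right)\right) \left(-36 + 38\right) = 47 \cdot 27 \left(\left(25 - \frac{1}{3 + 4 \cdot 6}\right) + \left(0 - -25\right)\right) \left(-36 + 38\right) = 1269 \left(\left(25 - \frac{1}{3 + 24}\right) + \left(0 + 25\right)\right) 2 = 1269 \left(\left(25 - \frac{1}{27}\right) + 25\right) 2 = 1269 \left(\frac{674}{27} + 25\right) 2 = 1269 \cdot \frac{1349}{27} \cdot 2 = 1269 \cdot \frac{2698}{27} = 126806$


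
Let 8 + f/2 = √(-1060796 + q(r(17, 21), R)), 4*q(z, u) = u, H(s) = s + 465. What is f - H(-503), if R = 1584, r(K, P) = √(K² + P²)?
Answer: 22 + 40*I*√2651 ≈ 22.0 + 2059.5*I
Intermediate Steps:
H(s) = 465 + s
q(z, u) = u/4
f = -16 + 40*I*√2651 (f = -16 + 2*√(-1060796 + (¼)*1584) = -16 + 2*√(-1060796 + 396) = -16 + 2*√(-1060400) = -16 + 2*(20*I*√2651) = -16 + 40*I*√2651 ≈ -16.0 + 2059.5*I)
f - H(-503) = (-16 + 40*I*√2651) - (465 - 503) = (-16 + 40*I*√2651) - 1*(-38) = (-16 + 40*I*√2651) + 38 = 22 + 40*I*√2651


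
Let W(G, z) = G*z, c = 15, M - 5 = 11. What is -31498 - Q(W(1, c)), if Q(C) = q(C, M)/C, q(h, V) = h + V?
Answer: -472501/15 ≈ -31500.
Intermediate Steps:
M = 16 (M = 5 + 11 = 16)
q(h, V) = V + h
Q(C) = (16 + C)/C
-31498 - Q(W(1, c)) = -31498 - (16 + 1*15)/(1*15) = -31498 - (16 + 15)/15 = -31498 - 31/15 = -472501/15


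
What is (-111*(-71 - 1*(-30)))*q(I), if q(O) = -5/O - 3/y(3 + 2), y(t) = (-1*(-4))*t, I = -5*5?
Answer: 4551/20 ≈ 227.55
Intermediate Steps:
I = -25
y(t) = 4*t
q(O) = -3/20 - 5/O (q(O) = -5/O - 3*1/(4*(3 + 2)) = -5/O - 3/(4*5) = -5/O - 3/20 = -3/20 - 5/O)
(-111*(-71 - 1*(-30)))*q(I) = (-111*(-71 - 1*(-30)))*(-3/20 - 5/(-25)) = (-111*(-71 + 30))*(-3/20 - 5*(-1/25)) = (-111*(-41))*(-3/20 + ⅕) = 4551*(1/20) = 4551/20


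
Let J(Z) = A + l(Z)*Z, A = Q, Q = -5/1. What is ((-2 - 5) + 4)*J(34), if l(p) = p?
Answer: -3453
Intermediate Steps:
Q = -5 (Q = -5*1 = -5)
A = -5
J(Z) = -5 + Z² (J(Z) = -5 + Z*Z = -5 + Z²)
((-2 - 5) + 4)*J(34) = ((-2 - 5) + 4)*(-5 + 34²) = (-7 + 4)*(-5 + 1156) = -3*1151 = -3453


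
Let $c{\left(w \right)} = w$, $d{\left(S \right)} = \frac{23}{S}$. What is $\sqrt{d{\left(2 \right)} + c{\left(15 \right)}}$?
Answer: $\frac{\sqrt{106}}{2} \approx 5.1478$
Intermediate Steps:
$\sqrt{d{\left(2 \right)} + c{\left(15 \right)}} = \sqrt{\frac{23}{2} + 15} = \sqrt{\frac{53}{2}} = \frac{\sqrt{106}}{2}$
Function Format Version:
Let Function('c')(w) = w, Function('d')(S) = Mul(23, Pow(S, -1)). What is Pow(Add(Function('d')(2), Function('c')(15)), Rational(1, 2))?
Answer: Mul(Rational(1, 2), Pow(106, Rational(1, 2))) ≈ 5.1478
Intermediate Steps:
Pow(Add(Function('d')(2), Function('c')(15)), Rational(1, 2)) = Pow(Add(Mul(23, Pow(2, -1)), 15), Rational(1, 2)) = Pow(Add(Mul(23, Rational(1, 2)), 15), Rational(1, 2)) = Pow(Add(Rational(23, 2), 15), Rational(1, 2)) = Pow(Rational(53, 2), Rational(1, 2)) = Mul(Rational(1, 2), Pow(106, Rational(1, 2)))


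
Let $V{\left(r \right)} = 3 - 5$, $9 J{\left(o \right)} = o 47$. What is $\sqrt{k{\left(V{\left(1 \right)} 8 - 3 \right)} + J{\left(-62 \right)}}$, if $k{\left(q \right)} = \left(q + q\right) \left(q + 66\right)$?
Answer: $\frac{2 i \sqrt{4747}}{3} \approx 45.932 i$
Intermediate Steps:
$J{\left(o \right)} = \frac{47 o}{9}$ ($J{\left(o \right)} = \frac{o 47}{9} = \frac{47 o}{9}$)
$V{\left(r \right)} = -2$ ($V{\left(r \right)} = 3 - 5 = -2$)
$k{\left(q \right)} = 2 q \left(66 + q\right)$
$\sqrt{k{\left(V{\left(1 \right)} 8 - 3 \right)} + J{\left(-62 \right)}} = \sqrt{2 \left(\left(-2\right) 8 - 3\right) \left(66 - 19\right) + \frac{47}{9} \left(-62\right)} = \sqrt{2 \left(-16 - 3\right) \left(66 - 19\right) - \frac{2914}{9}} = \sqrt{2 \left(-19\right) \left(66 - 19\right) - \frac{2914}{9}} = \sqrt{2 \left(-19\right) 47 - \frac{2914}{9}} = \sqrt{-1786 - \frac{2914}{9}} = \sqrt{- \frac{18988}{9}} = \frac{2 i \sqrt{4747}}{3}$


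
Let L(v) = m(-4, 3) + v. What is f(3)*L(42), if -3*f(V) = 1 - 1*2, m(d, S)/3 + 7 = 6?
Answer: 13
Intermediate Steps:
m(d, S) = -3 (m(d, S) = -21 + 3*6 = -21 + 18 = -3)
f(V) = ⅓ (f(V) = -(1 - 1*2)/3 = -(1 - 2)/3 = -⅓*(-1) = ⅓)
L(v) = -3 + v
f(3)*L(42) = (-3 + 42)/3 = (⅓)*39 = 13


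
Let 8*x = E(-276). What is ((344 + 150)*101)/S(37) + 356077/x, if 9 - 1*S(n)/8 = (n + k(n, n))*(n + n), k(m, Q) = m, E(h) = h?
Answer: -15575105015/1508892 ≈ -10322.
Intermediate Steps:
x = -69/2 (x = (⅛)*(-276) = -69/2 ≈ -34.500)
S(n) = 72 - 32*n² (S(n) = 72 - 8*(n + n)*(n + n) = 72 - 8*2*n*2*n = 72 - 32*n²)
((344 + 150)*101)/S(37) + 356077/x = ((344 + 150)*101)/(72 - 32*37²) + 356077/(-69/2) = (494*101)/(72 - 32*1369) + 356077*(-2/69) = 49894/(72 - 43808) - 712154/69 = 49894/(-43736) - 712154/69 = 49894*(-1/43736) - 712154/69 = -24947/21868 - 712154/69 = -15575105015/1508892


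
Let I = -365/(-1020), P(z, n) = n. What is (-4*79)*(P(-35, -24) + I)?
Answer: 381017/51 ≈ 7470.9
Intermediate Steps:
I = 73/204 (I = -365*(-1/1020) = 73/204 ≈ 0.35784)
(-4*79)*(P(-35, -24) + I) = (-4*79)*(-24 + 73/204) = -316*(-4823/204) = 381017/51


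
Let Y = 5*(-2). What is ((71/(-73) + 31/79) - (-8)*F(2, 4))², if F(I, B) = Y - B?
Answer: 421525562500/33258289 ≈ 12674.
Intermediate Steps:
Y = -10
F(I, B) = -10 - B
((71/(-73) + 31/79) - (-8)*F(2, 4))² = ((71/(-73) + 31/79) - (-8)*(-10 - 1*4))² = ((71*(-1/73) + 31*(1/79)) - (-8)*(-10 - 4))² = ((-71/73 + 31/79) - (-8)*(-14))² = (-3346/5767 - 1*112)² = (-3346/5767 - 112)² = (-649250/5767)² = 421525562500/33258289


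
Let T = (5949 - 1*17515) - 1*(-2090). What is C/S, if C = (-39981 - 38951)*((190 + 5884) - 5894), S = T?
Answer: 3551940/2369 ≈ 1499.3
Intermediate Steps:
T = -9476 (T = (5949 - 17515) + 2090 = -11566 + 2090 = -9476)
S = -9476
C = -14207760 (C = -78932*(6074 - 5894) = -78932*180 = -14207760)
C/S = -14207760/(-9476) = -14207760*(-1/9476) = 3551940/2369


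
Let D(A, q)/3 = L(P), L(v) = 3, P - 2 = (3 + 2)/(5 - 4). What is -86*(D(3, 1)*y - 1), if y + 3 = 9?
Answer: -4558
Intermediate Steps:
y = 6 (y = -3 + 9 = 6)
P = 7 (P = 2 + (3 + 2)/(5 - 4) = 2 + 5/1 = 2 + 5*1 = 2 + 5 = 7)
D(A, q) = 9 (D(A, q) = 3*3 = 9)
-86*(D(3, 1)*y - 1) = -86*(9*6 - 1) = -86*(54 - 1) = -86*53 = -4558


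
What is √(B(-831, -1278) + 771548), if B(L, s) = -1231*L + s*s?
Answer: √3427793 ≈ 1851.4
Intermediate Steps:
B(L, s) = s² - 1231*L (B(L, s) = -1231*L + s² = s² - 1231*L)
√(B(-831, -1278) + 771548) = √(((-1278)² - 1231*(-831)) + 771548) = √((1633284 + 1022961) + 771548) = √(2656245 + 771548) = √3427793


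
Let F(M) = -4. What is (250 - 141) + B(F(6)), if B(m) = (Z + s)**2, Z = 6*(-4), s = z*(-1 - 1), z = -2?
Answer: 509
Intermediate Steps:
s = 4 (s = -2*(-1 - 1) = -2*(-2) = 4)
Z = -24
B(m) = 400 (B(m) = (-24 + 4)**2 = (-20)**2 = 400)
(250 - 141) + B(F(6)) = (250 - 141) + 400 = 109 + 400 = 509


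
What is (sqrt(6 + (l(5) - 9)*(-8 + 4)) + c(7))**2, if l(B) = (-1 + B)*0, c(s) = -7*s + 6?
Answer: (43 - sqrt(42))**2 ≈ 1333.7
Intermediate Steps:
c(s) = 6 - 7*s
l(B) = 0
(sqrt(6 + (l(5) - 9)*(-8 + 4)) + c(7))**2 = (sqrt(6 + (0 - 9)*(-8 + 4)) + (6 - 7*7))**2 = (sqrt(6 - 9*(-4)) + (6 - 49))**2 = (sqrt(6 + 36) - 43)**2 = (sqrt(42) - 43)**2 = (-43 + sqrt(42))**2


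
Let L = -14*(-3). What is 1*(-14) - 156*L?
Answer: -6566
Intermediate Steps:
L = 42
1*(-14) - 156*L = 1*(-14) - 156*42 = -14 - 6552 = -6566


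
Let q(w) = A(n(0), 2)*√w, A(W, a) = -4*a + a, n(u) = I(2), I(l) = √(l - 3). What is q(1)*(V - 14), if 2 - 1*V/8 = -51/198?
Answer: -268/11 ≈ -24.364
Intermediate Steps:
I(l) = √(-3 + l)
n(u) = I (n(u) = √(-3 + 2) = √(-1) = I)
V = 596/33 (V = 16 - (-408)/198 = 16 - 8*(-17/66) = 16 + 68/33 = 596/33 ≈ 18.061)
A(W, a) = -3*a
q(w) = -6*√w (q(w) = (-3*2)*√w = -6*√w)
q(1)*(V - 14) = (-6*√1)*(596/33 - 14) = -6*1*(134/33) = -6*134/33 = -268/11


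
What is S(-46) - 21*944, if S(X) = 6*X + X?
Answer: -20146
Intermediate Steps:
S(X) = 7*X
S(-46) - 21*944 = 7*(-46) - 21*944 = -322 - 1*19824 = -322 - 19824 = -20146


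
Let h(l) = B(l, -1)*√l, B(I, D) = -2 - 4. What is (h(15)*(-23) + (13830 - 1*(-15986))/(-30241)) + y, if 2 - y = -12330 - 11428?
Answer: 718496344/30241 + 138*√15 ≈ 24294.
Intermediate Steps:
B(I, D) = -6
h(l) = -6*√l
y = 23760 (y = 2 - (-12330 - 11428) = 2 - 1*(-23758) = 2 + 23758 = 23760)
(h(15)*(-23) + (13830 - 1*(-15986))/(-30241)) + y = (-6*√15*(-23) + (13830 - 1*(-15986))/(-30241)) + 23760 = (138*√15 + (13830 + 15986)*(-1/30241)) + 23760 = (138*√15 + 29816*(-1/30241)) + 23760 = (138*√15 - 29816/30241) + 23760 = (-29816/30241 + 138*√15) + 23760 = 718496344/30241 + 138*√15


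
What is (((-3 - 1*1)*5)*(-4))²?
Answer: 6400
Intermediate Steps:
(((-3 - 1*1)*5)*(-4))² = (((-3 - 1)*5)*(-4))² = (-4*5*(-4))² = (-20*(-4))² = 80² = 6400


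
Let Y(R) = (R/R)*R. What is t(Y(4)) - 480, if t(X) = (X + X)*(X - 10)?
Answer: -528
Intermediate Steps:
Y(R) = R (Y(R) = 1*R = R)
t(X) = 2*X*(-10 + X) (t(X) = (2*X)*(-10 + X) = 2*X*(-10 + X))
t(Y(4)) - 480 = 2*4*(-10 + 4) - 480 = 2*4*(-6) - 480 = -48 - 480 = -528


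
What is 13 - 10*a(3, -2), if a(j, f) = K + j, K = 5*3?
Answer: -167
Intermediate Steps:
K = 15
a(j, f) = 15 + j
13 - 10*a(3, -2) = 13 - 10*(15 + 3) = 13 - 10*18 = 13 - 180 = -167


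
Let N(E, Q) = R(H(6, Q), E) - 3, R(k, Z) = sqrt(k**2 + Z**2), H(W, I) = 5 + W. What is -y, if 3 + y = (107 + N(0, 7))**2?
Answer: -13222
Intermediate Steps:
R(k, Z) = sqrt(Z**2 + k**2)
N(E, Q) = -3 + sqrt(121 + E**2) (N(E, Q) = sqrt(E**2 + (5 + 6)**2) - 3 = sqrt(E**2 + 11**2) - 3 = sqrt(E**2 + 121) - 3 = sqrt(121 + E**2) - 3 = -3 + sqrt(121 + E**2))
y = 13222 (y = -3 + (107 + (-3 + sqrt(121 + 0**2)))**2 = -3 + (107 + (-3 + sqrt(121 + 0)))**2 = -3 + (107 + (-3 + sqrt(121)))**2 = -3 + (107 + (-3 + 11))**2 = -3 + (107 + 8)**2 = -3 + 115**2 = -3 + 13225 = 13222)
-y = -1*13222 = -13222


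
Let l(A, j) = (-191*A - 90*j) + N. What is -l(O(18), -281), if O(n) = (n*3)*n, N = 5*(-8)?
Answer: 160402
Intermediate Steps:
N = -40
O(n) = 3*n² (O(n) = (3*n)*n = 3*n²)
l(A, j) = -40 - 191*A - 90*j (l(A, j) = (-191*A - 90*j) - 40 = -40 - 191*A - 90*j)
-l(O(18), -281) = -(-40 - 573*18² - 90*(-281)) = -(-40 - 573*324 + 25290) = -(-40 - 191*972 + 25290) = -(-40 - 185652 + 25290) = -1*(-160402) = 160402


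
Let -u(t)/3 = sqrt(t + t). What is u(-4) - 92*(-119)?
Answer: 10948 - 6*I*sqrt(2) ≈ 10948.0 - 8.4853*I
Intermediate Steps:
u(t) = -3*sqrt(2)*sqrt(t) (u(t) = -3*sqrt(t + t) = -3*sqrt(2)*sqrt(t))
u(-4) - 92*(-119) = -3*sqrt(2)*sqrt(-4) - 92*(-119) = -3*sqrt(2)*2*I + 10948 = -6*I*sqrt(2) + 10948 = 10948 - 6*I*sqrt(2)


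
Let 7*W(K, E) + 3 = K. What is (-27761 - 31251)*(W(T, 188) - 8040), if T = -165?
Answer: 475872768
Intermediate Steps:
W(K, E) = -3/7 + K/7
(-27761 - 31251)*(W(T, 188) - 8040) = (-27761 - 31251)*((-3/7 + (1/7)*(-165)) - 8040) = -59012*((-3/7 - 165/7) - 8040) = -59012*(-24 - 8040) = -59012*(-8064) = 475872768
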